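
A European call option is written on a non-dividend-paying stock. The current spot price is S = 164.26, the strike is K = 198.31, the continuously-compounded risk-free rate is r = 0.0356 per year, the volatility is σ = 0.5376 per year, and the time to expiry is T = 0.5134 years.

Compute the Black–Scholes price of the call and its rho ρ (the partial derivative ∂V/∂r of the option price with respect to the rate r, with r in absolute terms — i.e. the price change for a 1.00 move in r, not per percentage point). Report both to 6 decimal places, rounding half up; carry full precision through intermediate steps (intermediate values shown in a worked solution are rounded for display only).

price = 14.773971
ρ = 26.289267

σ√T = 0.5376·√0.5134 = 0.385201
d₁ = (ln(S/K) + (r+σ²/2)T) / (σ√T) = (ln(164.26/198.31) + (0.0356+0.5376²/2)·0.5134) / 0.385201 = (-0.188381 + 0.092467) / 0.385201 = -0.248998
d₂ = d₁ − σ√T = -0.248998 − 0.385201 = -0.634198
e^{−rT} = e^{−0.0356·0.5134} = 0.981889
N(d₁) = 0.401681,  N(d₂) = 0.262976
Call price V = S·N(d₁) − K·e^{−rT}·N(d₂) = 65.980178 − 51.206207 = 14.773971
ρ = K·T·e^{−rT}·N(d₂) = 26.289267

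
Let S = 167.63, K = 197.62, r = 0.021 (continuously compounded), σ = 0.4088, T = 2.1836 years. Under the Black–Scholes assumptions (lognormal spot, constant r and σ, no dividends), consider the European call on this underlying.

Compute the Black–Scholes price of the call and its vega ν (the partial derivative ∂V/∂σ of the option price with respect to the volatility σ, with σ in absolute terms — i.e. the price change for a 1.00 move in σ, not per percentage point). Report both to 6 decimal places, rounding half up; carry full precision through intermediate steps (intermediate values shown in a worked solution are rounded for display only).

price = 32.522724
ν = 98.272431

σ√T = 0.4088·√2.1836 = 0.604084
d₁ = (ln(S/K) + (r+σ²/2)T) / (σ√T) = (ln(167.63/197.62) + (0.021+0.4088²/2)·2.1836) / 0.604084 = (-0.164587 + 0.228314) / 0.604084 = 0.105495
d₂ = d₁ − σ√T = 0.105495 − 0.604084 = -0.498590
e^{−rT} = e^{−0.021·2.1836} = 0.955180
N(d₁) = 0.542008,  N(d₂) = 0.309034
Call price V = S·N(d₁) − K·e^{−rT}·N(d₂) = 90.856853 − 58.334129 = 32.522724
φ(d₁) = (1/√(2π))·e^{−d₁²/2} = 0.396729
ν = S·φ(d₁)·√T = 98.272431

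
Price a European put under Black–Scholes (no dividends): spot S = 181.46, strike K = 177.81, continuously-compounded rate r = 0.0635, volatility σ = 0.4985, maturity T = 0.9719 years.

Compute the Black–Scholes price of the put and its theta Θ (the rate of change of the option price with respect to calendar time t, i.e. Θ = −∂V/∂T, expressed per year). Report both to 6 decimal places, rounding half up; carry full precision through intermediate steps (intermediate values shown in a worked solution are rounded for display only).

σ√T = 0.4985·√0.9719 = 0.491446
d₁ = (ln(S/K) + (r+σ²/2)T) / (σ√T) = (ln(181.46/177.81) + (0.0635+0.4985²/2)·0.9719) / 0.491446 = (0.020320 + 0.182475) / 0.491446 = 0.412649
d₂ = d₁ − σ√T = 0.412649 − 0.491446 = -0.078797
e^{−rT} = e^{−0.0635·0.9719} = 0.940150
N(−d₁) = 0.339932,  N(−d₂) = 0.531403
Put price V = K·e^{−rT}·N(−d₂) − S·N(−d₁) = 88.833605 − 61.684011 = 27.149593
φ(d₁) = (1/√(2π))·e^{−d₁²/2} = 0.366382
Θ = −S·φ(d₁)·σ/(2√T) + r·K·e^{−rT}·N(−d₂) = −16.808912 + 5.640934 = -11.167978

price = 27.149593
Θ = -11.167978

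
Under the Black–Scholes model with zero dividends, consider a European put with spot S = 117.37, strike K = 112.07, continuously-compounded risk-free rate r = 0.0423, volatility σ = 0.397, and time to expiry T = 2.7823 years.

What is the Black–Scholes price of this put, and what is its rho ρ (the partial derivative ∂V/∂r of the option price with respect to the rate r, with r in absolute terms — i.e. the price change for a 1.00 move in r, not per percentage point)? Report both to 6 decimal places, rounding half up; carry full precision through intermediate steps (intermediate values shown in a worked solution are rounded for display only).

price = 20.101120
ρ = -147.829763

σ√T = 0.397·√2.7823 = 0.662205
d₁ = (ln(S/K) + (r+σ²/2)T) / (σ√T) = (ln(117.37/112.07) + (0.0423+0.397²/2)·2.7823) / 0.662205 = (0.046208 + 0.336949) / 0.662205 = 0.578607
d₂ = d₁ − σ√T = 0.578607 − 0.662205 = -0.083598
e^{−rT} = e^{−0.0423·2.7823} = 0.888970
N(−d₁) = 0.281427,  N(−d₂) = 0.533312
Put price V = K·e^{−rT}·N(−d₂) − S·N(−d₁) = 53.132215 − 33.031095 = 20.101120
ρ = −K·T·e^{−rT}·N(−d₂) = -147.829763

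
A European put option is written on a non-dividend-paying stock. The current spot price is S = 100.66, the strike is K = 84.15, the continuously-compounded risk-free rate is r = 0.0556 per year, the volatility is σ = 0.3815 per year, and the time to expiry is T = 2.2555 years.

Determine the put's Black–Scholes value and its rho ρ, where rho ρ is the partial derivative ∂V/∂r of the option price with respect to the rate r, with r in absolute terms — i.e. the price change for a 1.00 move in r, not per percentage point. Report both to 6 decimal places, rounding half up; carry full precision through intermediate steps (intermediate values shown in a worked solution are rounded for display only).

σ√T = 0.3815·√2.2555 = 0.572949
d₁ = (ln(S/K) + (r+σ²/2)T) / (σ√T) = (ln(100.66/84.15) + (0.0556+0.3815²/2)·2.2555) / 0.572949 = (0.179148 + 0.289541) / 0.572949 = 0.818029
d₂ = d₁ − σ√T = 0.818029 − 0.572949 = 0.245080
e^{−rT} = e^{−0.0556·2.2555} = 0.882139
N(−d₁) = 0.206670,  N(−d₂) = 0.403197
Put price V = K·e^{−rT}·N(−d₂) − S·N(−d₁) = 29.930143 − 20.803446 = 9.126698
ρ = −K·T·e^{−rT}·N(−d₂) = -67.507438

price = 9.126698
ρ = -67.507438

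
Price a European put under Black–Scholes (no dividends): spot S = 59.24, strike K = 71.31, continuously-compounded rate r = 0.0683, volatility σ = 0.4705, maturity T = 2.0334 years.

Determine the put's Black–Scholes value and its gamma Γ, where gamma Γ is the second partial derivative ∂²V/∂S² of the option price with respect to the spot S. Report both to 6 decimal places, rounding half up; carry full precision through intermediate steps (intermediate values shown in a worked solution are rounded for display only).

σ√T = 0.4705·√2.0334 = 0.670920
d₁ = (ln(S/K) + (r+σ²/2)T) / (σ√T) = (ln(59.24/71.31) + (0.0683+0.4705²/2)·2.0334) / 0.670920 = (-0.185440 + 0.363948) / 0.670920 = 0.266065
d₂ = d₁ − σ√T = 0.266065 − 0.670920 = -0.404855
e^{−rT} = e^{−0.0683·2.0334} = 0.870331
N(−d₁) = 0.395094,  N(−d₂) = 0.657208
Put price V = K·e^{−rT}·N(−d₂) − S·N(−d₁) = 40.788515 − 23.405392 = 17.383123
φ(d₁) = (1/√(2π))·e^{−d₁²/2} = 0.385069
Γ = φ(d₁) / (S·σ·√T) = 0.009688

price = 17.383123
Γ = 0.009688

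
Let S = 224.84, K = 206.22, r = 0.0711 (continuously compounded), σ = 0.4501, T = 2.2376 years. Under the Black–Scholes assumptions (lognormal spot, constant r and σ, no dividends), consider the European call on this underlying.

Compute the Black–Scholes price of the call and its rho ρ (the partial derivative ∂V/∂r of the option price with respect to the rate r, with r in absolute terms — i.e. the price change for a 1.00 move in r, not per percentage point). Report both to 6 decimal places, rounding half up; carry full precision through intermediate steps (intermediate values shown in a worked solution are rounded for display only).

σ√T = 0.4501·√2.2376 = 0.673287
d₁ = (ln(S/K) + (r+σ²/2)T) / (σ√T) = (ln(224.84/206.22) + (0.0711+0.4501²/2)·2.2376) / 0.673287 = (0.086445 + 0.385751) / 0.673287 = 0.701330
d₂ = d₁ − σ√T = 0.701330 − 0.673287 = 0.028043
e^{−rT} = e^{−0.0711·2.2376} = 0.852917
N(d₁) = 0.758452,  N(d₂) = 0.511186
Call price V = S·N(d₁) − K·e^{−rT}·N(d₂) = 170.530241 − 89.911760 = 80.618481
ρ = K·T·e^{−rT}·N(d₂) = 201.186555

price = 80.618481
ρ = 201.186555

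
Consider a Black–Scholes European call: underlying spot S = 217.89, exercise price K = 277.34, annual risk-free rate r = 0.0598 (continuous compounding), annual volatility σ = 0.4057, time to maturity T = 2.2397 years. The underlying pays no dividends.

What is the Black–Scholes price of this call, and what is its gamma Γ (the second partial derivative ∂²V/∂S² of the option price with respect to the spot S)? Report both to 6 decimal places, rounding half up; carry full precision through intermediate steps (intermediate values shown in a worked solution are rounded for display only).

σ√T = 0.4057·√2.2397 = 0.607155
d₁ = (ln(S/K) + (r+σ²/2)T) / (σ√T) = (ln(217.89/277.34) + (0.0598+0.4057²/2)·2.2397) / 0.607155 = (-0.241254 + 0.318253) / 0.607155 = 0.126819
d₂ = d₁ − σ√T = 0.126819 − 0.607155 = -0.480336
e^{−rT} = e^{−0.0598·2.2397} = 0.874648
N(d₁) = 0.550458,  N(d₂) = 0.315494
Call price V = S·N(d₁) − K·e^{−rT}·N(d₂) = 119.939369 − 76.530950 = 43.408419
φ(d₁) = (1/√(2π))·e^{−d₁²/2} = 0.395747
Γ = φ(d₁) / (S·σ·√T) = 0.002991

price = 43.408419
Γ = 0.002991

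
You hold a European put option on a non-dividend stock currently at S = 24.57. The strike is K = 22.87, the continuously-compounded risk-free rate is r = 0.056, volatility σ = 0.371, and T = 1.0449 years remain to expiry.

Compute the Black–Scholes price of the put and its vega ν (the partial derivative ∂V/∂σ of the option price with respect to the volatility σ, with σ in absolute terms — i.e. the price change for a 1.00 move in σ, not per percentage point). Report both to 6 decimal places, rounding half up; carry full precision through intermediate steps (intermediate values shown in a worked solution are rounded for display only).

price = 2.169415
ν = 8.692979

σ√T = 0.371·√1.0449 = 0.379237
d₁ = (ln(S/K) + (r+σ²/2)T) / (σ√T) = (ln(24.57/22.87) + (0.056+0.371²/2)·1.0449) / 0.379237 = (0.071700 + 0.130425) / 0.379237 = 0.532978
d₂ = d₁ − σ√T = 0.532978 − 0.379237 = 0.153740
e^{−rT} = e^{−0.056·1.0449} = 0.943165
N(−d₁) = 0.297025,  N(−d₂) = 0.438907
Put price V = K·e^{−rT}·N(−d₂) − S·N(−d₁) = 9.467308 − 7.297892 = 2.169415
φ(d₁) = (1/√(2π))·e^{−d₁²/2} = 0.346120
ν = S·φ(d₁)·√T = 8.692979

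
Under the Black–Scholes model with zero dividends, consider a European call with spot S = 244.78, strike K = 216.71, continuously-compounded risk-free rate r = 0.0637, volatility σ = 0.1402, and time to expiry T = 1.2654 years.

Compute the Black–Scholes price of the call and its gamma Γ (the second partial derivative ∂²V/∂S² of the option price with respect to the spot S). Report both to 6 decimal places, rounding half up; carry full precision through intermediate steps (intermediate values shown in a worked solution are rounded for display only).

price = 46.494446
Γ = 0.004086

σ√T = 0.1402·√1.2654 = 0.157711
d₁ = (ln(S/K) + (r+σ²/2)T) / (σ√T) = (ln(244.78/216.71) + (0.0637+0.1402²/2)·1.2654) / 0.157711 = (0.121800 + 0.093042) / 0.157711 = 1.362252
d₂ = d₁ − σ√T = 1.362252 − 0.157711 = 1.204541
e^{−rT} = e^{−0.0637·1.2654} = 0.922557
N(d₁) = 0.913441,  N(d₂) = 0.885810
Call price V = S·N(d₁) − K·e^{−rT}·N(d₂) = 223.592056 − 177.097609 = 46.494446
φ(d₁) = (1/√(2π))·e^{−d₁²/2} = 0.157740
Γ = φ(d₁) / (S·σ·√T) = 0.004086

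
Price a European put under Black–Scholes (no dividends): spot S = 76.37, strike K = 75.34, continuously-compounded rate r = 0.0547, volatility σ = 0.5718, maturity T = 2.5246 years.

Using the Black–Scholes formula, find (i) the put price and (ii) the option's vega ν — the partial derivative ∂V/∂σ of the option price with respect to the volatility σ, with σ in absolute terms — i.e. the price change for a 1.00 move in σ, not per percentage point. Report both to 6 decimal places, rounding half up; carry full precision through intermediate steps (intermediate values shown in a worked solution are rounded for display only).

σ√T = 0.5718·√2.5246 = 0.908532
d₁ = (ln(S/K) + (r+σ²/2)T) / (σ√T) = (ln(76.37/75.34) + (0.0547+0.5718²/2)·2.5246) / 0.908532 = (0.013579 + 0.550811) / 0.908532 = 0.621211
d₂ = d₁ − σ√T = 0.621211 − 0.908532 = -0.287322
e^{−rT} = e^{−0.0547·2.5246} = 0.871015
N(−d₁) = 0.267231,  N(−d₂) = 0.613067
Put price V = K·e^{−rT}·N(−d₂) − S·N(−d₁) = 40.230871 − 20.408396 = 19.822474
φ(d₁) = (1/√(2π))·e^{−d₁²/2} = 0.328937
ν = S·φ(d₁)·√T = 39.914571

price = 19.822474
ν = 39.914571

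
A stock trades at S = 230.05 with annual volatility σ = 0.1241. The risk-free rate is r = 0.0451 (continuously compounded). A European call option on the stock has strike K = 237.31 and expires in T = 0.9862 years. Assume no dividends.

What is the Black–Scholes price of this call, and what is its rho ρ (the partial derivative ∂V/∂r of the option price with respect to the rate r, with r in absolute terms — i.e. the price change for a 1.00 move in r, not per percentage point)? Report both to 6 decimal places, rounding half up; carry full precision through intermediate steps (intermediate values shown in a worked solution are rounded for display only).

σ√T = 0.1241·√0.9862 = 0.123241
d₁ = (ln(S/K) + (r+σ²/2)T) / (σ√T) = (ln(230.05/237.31) + (0.0451+0.1241²/2)·0.9862) / 0.123241 = (-0.031071 + 0.052072) / 0.123241 = 0.170407
d₂ = d₁ − σ√T = 0.170407 − 0.123241 = 0.047167
e^{−rT} = e^{−0.0451·0.9862} = 0.956497
N(d₁) = 0.567655,  N(d₂) = 0.518810
Call price V = S·N(d₁) − K·e^{−rT}·N(d₂) = 130.589061 − 117.762719 = 12.826341
ρ = K·T·e^{−rT}·N(d₂) = 116.137594

price = 12.826341
ρ = 116.137594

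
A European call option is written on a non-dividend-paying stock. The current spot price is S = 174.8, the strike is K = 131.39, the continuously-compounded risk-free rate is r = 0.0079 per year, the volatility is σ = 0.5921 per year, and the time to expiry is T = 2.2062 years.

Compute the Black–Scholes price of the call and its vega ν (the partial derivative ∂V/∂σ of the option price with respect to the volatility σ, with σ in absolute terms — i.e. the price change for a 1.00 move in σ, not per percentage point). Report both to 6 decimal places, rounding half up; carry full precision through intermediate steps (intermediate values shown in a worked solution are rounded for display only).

price = 77.302335
ν = 76.164525

σ√T = 0.5921·√2.2062 = 0.879463
d₁ = (ln(S/K) + (r+σ²/2)T) / (σ√T) = (ln(174.8/131.39) + (0.0079+0.5921²/2)·2.2062) / 0.879463 = (0.285472 + 0.404156) / 0.879463 = 0.784148
d₂ = d₁ − σ√T = 0.784148 − 0.879463 = -0.095315
e^{−rT} = e^{−0.0079·2.2062} = 0.982722
N(d₁) = 0.783523,  N(d₂) = 0.462032
Call price V = S·N(d₁) − K·e^{−rT}·N(d₂) = 136.959876 − 59.657541 = 77.302335
φ(d₁) = (1/√(2π))·e^{−d₁²/2} = 0.293352
ν = S·φ(d₁)·√T = 76.164525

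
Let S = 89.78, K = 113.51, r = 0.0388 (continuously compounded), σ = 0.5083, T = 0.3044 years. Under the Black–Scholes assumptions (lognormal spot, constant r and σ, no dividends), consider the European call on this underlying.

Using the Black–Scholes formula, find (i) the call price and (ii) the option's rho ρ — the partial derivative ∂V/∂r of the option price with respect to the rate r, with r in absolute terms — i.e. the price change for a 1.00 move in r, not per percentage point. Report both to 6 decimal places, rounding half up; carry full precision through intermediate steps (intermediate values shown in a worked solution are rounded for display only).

price = 3.398299
ρ = 5.977439

σ√T = 0.5083·√0.3044 = 0.280442
d₁ = (ln(S/K) + (r+σ²/2)T) / (σ√T) = (ln(89.78/113.51) + (0.0388+0.5083²/2)·0.3044) / 0.280442 = (-0.234529 + 0.051134) / 0.280442 = -0.653948
d₂ = d₁ − σ√T = -0.653948 − 0.280442 = -0.934390
e^{−rT} = e^{−0.0388·0.3044} = 0.988259
N(d₁) = 0.256573,  N(d₂) = 0.175051
Call price V = S·N(d₁) − K·e^{−rT}·N(d₂) = 23.035091 − 19.636792 = 3.398299
ρ = K·T·e^{−rT}·N(d₂) = 5.977439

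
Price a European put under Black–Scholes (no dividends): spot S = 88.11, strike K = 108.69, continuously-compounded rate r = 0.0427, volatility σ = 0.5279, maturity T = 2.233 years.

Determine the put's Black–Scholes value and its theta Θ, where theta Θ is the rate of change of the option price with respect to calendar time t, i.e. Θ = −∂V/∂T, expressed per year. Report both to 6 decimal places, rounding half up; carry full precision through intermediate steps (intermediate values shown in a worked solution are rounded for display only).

price = 34.300296
Θ = -3.043473

σ√T = 0.5279·√2.233 = 0.788853
d₁ = (ln(S/K) + (r+σ²/2)T) / (σ√T) = (ln(88.11/108.69) + (0.0427+0.5279²/2)·2.233) / 0.788853 = (-0.209914 + 0.406494) / 0.788853 = 0.249197
d₂ = d₁ − σ√T = 0.249197 − 0.788853 = -0.539656
e^{−rT} = e^{−0.0427·2.233} = 0.909056
N(−d₁) = 0.401604,  N(−d₂) = 0.705283
Put price V = K·e^{−rT}·N(−d₂) − S·N(−d₁) = 69.685642 − 35.385346 = 34.300296
φ(d₁) = (1/√(2π))·e^{−d₁²/2} = 0.386746
Θ = −S·φ(d₁)·σ/(2√T) + r·K·e^{−rT}·N(−d₂) = −6.019049 + 2.975577 = -3.043473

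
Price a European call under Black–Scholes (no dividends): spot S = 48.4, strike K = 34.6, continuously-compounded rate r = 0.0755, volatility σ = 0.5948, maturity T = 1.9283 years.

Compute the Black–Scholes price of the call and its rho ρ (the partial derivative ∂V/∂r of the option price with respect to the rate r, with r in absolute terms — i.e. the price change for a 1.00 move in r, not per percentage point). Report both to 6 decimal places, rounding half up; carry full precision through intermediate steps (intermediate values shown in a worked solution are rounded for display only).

σ√T = 0.5948·√1.9283 = 0.825959
d₁ = (ln(S/K) + (r+σ²/2)T) / (σ√T) = (ln(48.4/34.6) + (0.0755+0.5948²/2)·1.9283) / 0.825959 = (0.335646 + 0.486690) / 0.825959 = 0.995615
d₂ = d₁ − σ√T = 0.995615 − 0.825959 = 0.169656
e^{−rT} = e^{−0.0755·1.9283} = 0.864515
N(d₁) = 0.840281,  N(d₂) = 0.567360
Call price V = S·N(d₁) − K·e^{−rT}·N(d₂) = 40.669616 − 16.970989 = 23.698628
ρ = K·T·e^{−rT}·N(d₂) = 32.725157

price = 23.698628
ρ = 32.725157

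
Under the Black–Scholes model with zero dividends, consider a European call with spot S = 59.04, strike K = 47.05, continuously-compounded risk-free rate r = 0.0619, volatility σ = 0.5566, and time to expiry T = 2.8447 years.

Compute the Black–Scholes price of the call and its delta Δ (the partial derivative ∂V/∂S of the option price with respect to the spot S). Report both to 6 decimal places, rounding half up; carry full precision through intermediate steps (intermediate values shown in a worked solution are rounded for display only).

σ√T = 0.5566·√2.8447 = 0.938775
d₁ = (ln(S/K) + (r+σ²/2)T) / (σ√T) = (ln(59.04/47.05) + (0.0619+0.5566²/2)·2.8447) / 0.938775 = (0.227004 + 0.616736) / 0.938775 = 0.898768
d₂ = d₁ − σ√T = 0.898768 − 0.938775 = -0.040007
e^{−rT} = e^{−0.0619·2.8447} = 0.838545
N(d₁) = 0.815612,  N(d₂) = 0.484044
Call price V = S·N(d₁) − K·e^{−rT}·N(d₂) = 48.153718 − 19.097239 = 29.056479
Δ = N(d₁) = 0.815612

price = 29.056479
Δ = 0.815612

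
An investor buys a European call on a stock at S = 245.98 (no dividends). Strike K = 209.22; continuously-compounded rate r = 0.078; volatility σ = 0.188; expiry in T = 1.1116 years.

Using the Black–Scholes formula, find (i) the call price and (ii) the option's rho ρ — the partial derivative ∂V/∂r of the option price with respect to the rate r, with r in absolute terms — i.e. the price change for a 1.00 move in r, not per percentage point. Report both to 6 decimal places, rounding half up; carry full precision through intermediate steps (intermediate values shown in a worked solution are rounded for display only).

σ√T = 0.188·√1.1116 = 0.198213
d₁ = (ln(S/K) + (r+σ²/2)T) / (σ√T) = (ln(245.98/209.22) + (0.078+0.188²/2)·1.1116) / 0.198213 = (0.161864 + 0.106349) / 0.198213 = 1.353155
d₂ = d₁ − σ√T = 1.353155 − 0.198213 = 1.154942
e^{−rT} = e^{−0.078·1.1116} = 0.916948
N(d₁) = 0.911997,  N(d₂) = 0.875943
Call price V = S·N(d₁) − K·e^{−rT}·N(d₂) = 224.333007 − 168.044221 = 56.288786
ρ = K·T·e^{−rT}·N(d₂) = 186.797956

price = 56.288786
ρ = 186.797956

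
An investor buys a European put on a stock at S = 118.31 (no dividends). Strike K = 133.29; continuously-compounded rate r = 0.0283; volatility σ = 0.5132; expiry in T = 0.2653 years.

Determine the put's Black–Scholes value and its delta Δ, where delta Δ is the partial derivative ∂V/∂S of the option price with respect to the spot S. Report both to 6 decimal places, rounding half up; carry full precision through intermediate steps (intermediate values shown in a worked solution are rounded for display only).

σ√T = 0.5132·√0.2653 = 0.264335
d₁ = (ln(S/K) + (r+σ²/2)T) / (σ√T) = (ln(118.31/133.29) + (0.0283+0.5132²/2)·0.2653) / 0.264335 = (-0.119219 + 0.042445) / 0.264335 = -0.290443
d₂ = d₁ − σ√T = -0.290443 − 0.264335 = -0.554778
e^{−rT} = e^{−0.0283·0.2653} = 0.992520
N(−d₁) = 0.614261,  N(−d₂) = 0.710477
Put price V = K·e^{−rT}·N(−d₂) − S·N(−d₁) = 93.991116 − 72.673252 = 21.317864
Δ = −N(−d₁) = -0.614261

price = 21.317864
Δ = -0.614261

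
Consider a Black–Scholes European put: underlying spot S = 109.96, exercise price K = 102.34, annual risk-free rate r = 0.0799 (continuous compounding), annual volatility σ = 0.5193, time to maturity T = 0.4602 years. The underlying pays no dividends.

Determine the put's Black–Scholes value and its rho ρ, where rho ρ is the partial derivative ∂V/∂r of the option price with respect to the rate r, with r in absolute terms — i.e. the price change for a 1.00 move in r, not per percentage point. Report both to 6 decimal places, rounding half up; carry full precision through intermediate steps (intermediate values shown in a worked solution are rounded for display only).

price = 9.605383
ρ = -20.312924

σ√T = 0.5193·√0.4602 = 0.352283
d₁ = (ln(S/K) + (r+σ²/2)T) / (σ√T) = (ln(109.96/102.34) + (0.0799+0.5193²/2)·0.4602) / 0.352283 = (0.071816 + 0.098822) / 0.352283 = 0.484377
d₂ = d₁ − σ√T = 0.484377 − 0.352283 = 0.132094
e^{−rT} = e^{−0.0799·0.4602} = 0.963898
N(−d₁) = 0.314059,  N(−d₂) = 0.447455
Put price V = K·e^{−rT}·N(−d₂) − S·N(−d₁) = 44.139339 − 34.533955 = 9.605383
ρ = −K·T·e^{−rT}·N(−d₂) = -20.312924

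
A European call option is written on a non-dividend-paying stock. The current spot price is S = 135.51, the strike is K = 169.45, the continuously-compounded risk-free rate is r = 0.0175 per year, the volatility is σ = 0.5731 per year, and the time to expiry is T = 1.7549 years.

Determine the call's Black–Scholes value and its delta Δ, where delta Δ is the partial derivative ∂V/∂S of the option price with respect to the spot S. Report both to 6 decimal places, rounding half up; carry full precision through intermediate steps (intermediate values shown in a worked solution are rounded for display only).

price = 31.281638
Δ = 0.549994

σ√T = 0.5731·√1.7549 = 0.759201
d₁ = (ln(S/K) + (r+σ²/2)T) / (σ√T) = (ln(135.51/169.45) + (0.0175+0.5731²/2)·1.7549) / 0.759201 = (-0.223512 + 0.318904) / 0.759201 = 0.125647
d₂ = d₁ − σ√T = 0.125647 − 0.759201 = -0.633554
e^{−rT} = e^{−0.0175·1.7549} = 0.969756
N(d₁) = 0.549994,  N(d₂) = 0.263186
Call price V = S·N(d₁) − K·e^{−rT}·N(d₂) = 74.529720 − 43.248081 = 31.281638
Δ = N(d₁) = 0.549994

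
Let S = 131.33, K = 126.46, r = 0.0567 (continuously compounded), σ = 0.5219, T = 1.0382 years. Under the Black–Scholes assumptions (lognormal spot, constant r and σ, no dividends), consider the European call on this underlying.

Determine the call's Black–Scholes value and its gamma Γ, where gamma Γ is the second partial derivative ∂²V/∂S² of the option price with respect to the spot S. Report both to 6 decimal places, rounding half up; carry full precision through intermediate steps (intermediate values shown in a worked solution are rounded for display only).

price = 32.739884
Γ = 0.005168

σ√T = 0.5219·√1.0382 = 0.531775
d₁ = (ln(S/K) + (r+σ²/2)T) / (σ√T) = (ln(131.33/126.46) + (0.0567+0.5219²/2)·1.0382) / 0.531775 = (0.037787 + 0.200258) / 0.531775 = 0.447643
d₂ = d₁ − σ√T = 0.447643 − 0.531775 = -0.084132
e^{−rT} = e^{−0.0567·1.0382} = 0.942833
N(d₁) = 0.672795,  N(d₂) = 0.466476
Call price V = S·N(d₁) − K·e^{−rT}·N(d₂) = 88.358118 − 55.618234 = 32.739884
φ(d₁) = (1/√(2π))·e^{−d₁²/2} = 0.360909
Γ = φ(d₁) / (S·σ·√T) = 0.005168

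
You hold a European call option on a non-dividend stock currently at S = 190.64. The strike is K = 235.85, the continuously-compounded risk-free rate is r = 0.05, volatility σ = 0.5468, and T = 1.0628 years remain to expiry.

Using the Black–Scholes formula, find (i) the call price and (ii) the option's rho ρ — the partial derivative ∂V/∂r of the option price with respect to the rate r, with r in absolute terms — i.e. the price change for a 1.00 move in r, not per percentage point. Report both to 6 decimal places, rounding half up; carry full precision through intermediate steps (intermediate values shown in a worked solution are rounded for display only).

σ√T = 0.5468·√1.0628 = 0.563708
d₁ = (ln(S/K) + (r+σ²/2)T) / (σ√T) = (ln(190.64/235.85) + (0.05+0.5468²/2)·1.0628) / 0.563708 = (-0.212809 + 0.212023) / 0.563708 = -0.001394
d₂ = d₁ − σ√T = -0.001394 − 0.563708 = -0.565102
e^{−rT} = e^{−0.05·1.0628} = 0.948247
N(d₁) = 0.499444,  N(d₂) = 0.286002
Call price V = S·N(d₁) − K·e^{−rT}·N(d₂) = 95.213986 − 63.962705 = 31.251281
ρ = K·T·e^{−rT}·N(d₂) = 67.979563

price = 31.251281
ρ = 67.979563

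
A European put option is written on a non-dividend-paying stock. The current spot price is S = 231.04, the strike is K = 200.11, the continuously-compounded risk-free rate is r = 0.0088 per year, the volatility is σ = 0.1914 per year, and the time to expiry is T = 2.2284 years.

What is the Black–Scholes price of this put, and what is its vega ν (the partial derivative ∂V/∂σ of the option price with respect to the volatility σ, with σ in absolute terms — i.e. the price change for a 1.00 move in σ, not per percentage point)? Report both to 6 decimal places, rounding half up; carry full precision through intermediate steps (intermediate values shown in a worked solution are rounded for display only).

price = 10.684386
ν = 106.593886

σ√T = 0.1914·√2.2284 = 0.285719
d₁ = (ln(S/K) + (r+σ²/2)T) / (σ√T) = (ln(231.04/200.11) + (0.0088+0.1914²/2)·2.2284) / 0.285719 = (0.143724 + 0.060427) / 0.285719 = 0.714518
d₂ = d₁ − σ√T = 0.714518 − 0.285719 = 0.428800
e^{−rT} = e^{−0.0088·2.2284} = 0.980581
N(−d₁) = 0.237453,  N(−d₂) = 0.334035
Put price V = K·e^{−rT}·N(−d₂) − S·N(−d₁) = 65.545625 − 54.861239 = 10.684386
φ(d₁) = (1/√(2π))·e^{−d₁²/2} = 0.309064
ν = S·φ(d₁)·√T = 106.593886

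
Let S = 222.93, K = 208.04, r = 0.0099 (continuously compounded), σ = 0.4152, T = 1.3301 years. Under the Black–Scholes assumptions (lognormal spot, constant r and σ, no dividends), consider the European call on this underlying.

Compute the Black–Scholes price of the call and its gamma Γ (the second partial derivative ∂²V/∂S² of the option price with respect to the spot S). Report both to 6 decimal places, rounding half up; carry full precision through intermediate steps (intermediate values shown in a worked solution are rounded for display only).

price = 49.908355
Γ = 0.003434

σ√T = 0.4152·√1.3301 = 0.478850
d₁ = (ln(S/K) + (r+σ²/2)T) / (σ√T) = (ln(222.93/208.04) + (0.0099+0.4152²/2)·1.3301) / 0.478850 = (0.069127 + 0.127817) / 0.478850 = 0.411286
d₂ = d₁ − σ√T = 0.411286 − 0.478850 = -0.067564
e^{−rT} = e^{−0.0099·1.3301} = 0.986918
N(d₁) = 0.659568,  N(d₂) = 0.473066
Call price V = S·N(d₁) − K·e^{−rT}·N(d₂) = 147.037590 − 97.129236 = 49.908355
φ(d₁) = (1/√(2π))·e^{−d₁²/2} = 0.366588
Γ = φ(d₁) / (S·σ·√T) = 0.003434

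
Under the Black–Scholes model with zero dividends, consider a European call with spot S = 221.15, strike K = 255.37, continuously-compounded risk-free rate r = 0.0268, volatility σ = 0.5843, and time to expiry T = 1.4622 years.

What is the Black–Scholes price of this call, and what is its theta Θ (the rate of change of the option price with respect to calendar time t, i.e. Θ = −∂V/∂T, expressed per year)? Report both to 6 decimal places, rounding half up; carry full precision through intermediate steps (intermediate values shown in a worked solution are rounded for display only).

σ√T = 0.5843·√1.4622 = 0.706544
d₁ = (ln(S/K) + (r+σ²/2)T) / (σ√T) = (ln(221.15/255.37) + (0.0268+0.5843²/2)·1.4622) / 0.706544 = (-0.143872 + 0.288789) / 0.706544 = 0.205107
d₂ = d₁ − σ√T = 0.205107 − 0.706544 = -0.501437
e^{−rT} = e^{−0.0268·1.4622} = 0.961571
N(d₁) = 0.581256,  N(d₂) = 0.308032
Call price V = S·N(d₁) − K·e^{−rT}·N(d₂) = 128.544686 − 75.639141 = 52.905545
φ(d₁) = (1/√(2π))·e^{−d₁²/2} = 0.390638
Θ = −S·φ(d₁)·σ/(2√T) − r·K·e^{−rT}·N(d₂) = −20.872016 − 2.027129 = -22.899145

price = 52.905545
Θ = -22.899145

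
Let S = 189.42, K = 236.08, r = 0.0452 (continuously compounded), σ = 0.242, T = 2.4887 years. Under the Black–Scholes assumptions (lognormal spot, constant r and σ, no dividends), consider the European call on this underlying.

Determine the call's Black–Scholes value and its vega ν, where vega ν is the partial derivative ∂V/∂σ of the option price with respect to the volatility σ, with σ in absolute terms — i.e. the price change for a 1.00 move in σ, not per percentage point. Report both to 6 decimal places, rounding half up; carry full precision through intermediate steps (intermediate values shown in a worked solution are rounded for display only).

σ√T = 0.242·√2.4887 = 0.381770
d₁ = (ln(S/K) + (r+σ²/2)T) / (σ√T) = (ln(189.42/236.08) + (0.0452+0.242²/2)·2.4887) / 0.381770 = (-0.220204 + 0.185363) / 0.381770 = -0.091261
d₂ = d₁ − σ√T = -0.091261 − 0.381770 = -0.473031
e^{−rT} = e^{−0.0452·2.4887} = 0.893607
N(d₁) = 0.463643,  N(d₂) = 0.318096
Call price V = S·N(d₁) − K·e^{−rT}·N(d₂) = 87.823200 − 67.106331 = 20.716869
φ(d₁) = (1/√(2π))·e^{−d₁²/2} = 0.397284
ν = S·φ(d₁)·√T = 118.717203

price = 20.716869
ν = 118.717203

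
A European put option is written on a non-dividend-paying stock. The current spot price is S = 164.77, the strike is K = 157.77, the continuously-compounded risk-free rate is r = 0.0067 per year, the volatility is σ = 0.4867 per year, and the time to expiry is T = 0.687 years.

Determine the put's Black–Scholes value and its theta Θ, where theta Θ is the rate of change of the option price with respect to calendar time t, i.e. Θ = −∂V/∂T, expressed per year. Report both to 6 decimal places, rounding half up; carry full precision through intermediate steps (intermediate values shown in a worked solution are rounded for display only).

price = 22.038339
Θ = -17.770992

σ√T = 0.4867·√0.687 = 0.403404
d₁ = (ln(S/K) + (r+σ²/2)T) / (σ√T) = (ln(164.77/157.77) + (0.0067+0.4867²/2)·0.687) / 0.403404 = (0.043412 + 0.085970) / 0.403404 = 0.320727
d₂ = d₁ − σ√T = 0.320727 − 0.403404 = -0.082677
e^{−rT} = e^{−0.0067·0.687} = 0.995408
N(−d₁) = 0.374209,  N(−d₂) = 0.532946
Put price V = K·e^{−rT}·N(−d₂) − S·N(−d₁) = 83.696699 − 61.658360 = 22.038339
φ(d₁) = (1/√(2π))·e^{−d₁²/2} = 0.378942
Θ = −S·φ(d₁)·σ/(2√T) + r·K·e^{−rT}·N(−d₂) = −18.331760 + 0.560768 = -17.770992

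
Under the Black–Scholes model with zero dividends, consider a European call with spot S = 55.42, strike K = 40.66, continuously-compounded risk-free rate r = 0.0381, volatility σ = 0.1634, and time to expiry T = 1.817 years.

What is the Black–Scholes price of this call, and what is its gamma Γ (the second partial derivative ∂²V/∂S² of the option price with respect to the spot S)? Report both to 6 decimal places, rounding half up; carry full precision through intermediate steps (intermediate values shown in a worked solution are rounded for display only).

σ√T = 0.1634·√1.817 = 0.220257
d₁ = (ln(S/K) + (r+σ²/2)T) / (σ√T) = (ln(55.42/40.66) + (0.0381+0.1634²/2)·1.817) / 0.220257 = (0.309696 + 0.093484) / 0.220257 = 1.830499
d₂ = d₁ − σ√T = 1.830499 − 0.220257 = 1.610242
e^{−rT} = e^{−0.0381·1.817} = 0.933114
N(d₁) = 0.966412,  N(d₂) = 0.946327
Call price V = S·N(d₁) − K·e^{−rT}·N(d₂) = 53.558570 − 35.904064 = 17.654506
φ(d₁) = (1/√(2π))·e^{−d₁²/2} = 0.074698
Γ = φ(d₁) / (S·σ·√T) = 0.006119

price = 17.654506
Γ = 0.006119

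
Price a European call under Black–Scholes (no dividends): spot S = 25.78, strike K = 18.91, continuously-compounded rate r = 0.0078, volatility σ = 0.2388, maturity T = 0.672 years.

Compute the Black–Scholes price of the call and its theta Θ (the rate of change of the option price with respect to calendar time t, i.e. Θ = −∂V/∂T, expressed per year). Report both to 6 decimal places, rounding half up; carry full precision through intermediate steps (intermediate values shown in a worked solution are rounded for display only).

price = 7.066393
Θ = -0.485651

σ√T = 0.2388·√0.672 = 0.195758
d₁ = (ln(S/K) + (r+σ²/2)T) / (σ√T) = (ln(25.78/18.91) + (0.0078+0.2388²/2)·0.672) / 0.195758 = (0.309908 + 0.024402) / 0.195758 = 1.707775
d₂ = d₁ − σ√T = 1.707775 − 0.195758 = 1.512018
e^{−rT} = e^{−0.0078·0.672} = 0.994772
N(d₁) = 0.956161,  N(d₂) = 0.934735
Call price V = S·N(d₁) − K·e^{−rT}·N(d₂) = 24.649830 − 17.583437 = 7.066393
φ(d₁) = (1/√(2π))·e^{−d₁²/2} = 0.092811
Θ = −S·φ(d₁)·σ/(2√T) − r·K·e^{−rT}·N(d₂) = −0.348501 − 0.137151 = -0.485651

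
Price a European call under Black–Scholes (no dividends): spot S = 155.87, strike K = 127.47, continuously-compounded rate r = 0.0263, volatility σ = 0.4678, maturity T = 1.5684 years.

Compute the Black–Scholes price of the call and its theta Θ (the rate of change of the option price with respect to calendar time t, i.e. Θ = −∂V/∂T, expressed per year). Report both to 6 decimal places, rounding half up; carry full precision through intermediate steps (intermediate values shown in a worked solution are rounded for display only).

σ√T = 0.4678·√1.5684 = 0.585853
d₁ = (ln(S/K) + (r+σ²/2)T) / (σ√T) = (ln(155.87/127.47) + (0.0263+0.4678²/2)·1.5684) / 0.585853 = (0.201141 + 0.212861) / 0.585853 = 0.706665
d₂ = d₁ − σ√T = 0.706665 − 0.585853 = 0.120812
e^{−rT} = e^{−0.0263·1.5684} = 0.959590
N(d₁) = 0.760113,  N(d₂) = 0.548080
Call price V = S·N(d₁) − K·e^{−rT}·N(d₂) = 118.478782 − 67.040607 = 51.438175
φ(d₁) = (1/√(2π))·e^{−d₁²/2} = 0.310794
Θ = −S·φ(d₁)·σ/(2√T) − r·K·e^{−rT}·N(d₂) = −9.047660 − 1.763168 = -10.810828

price = 51.438175
Θ = -10.810828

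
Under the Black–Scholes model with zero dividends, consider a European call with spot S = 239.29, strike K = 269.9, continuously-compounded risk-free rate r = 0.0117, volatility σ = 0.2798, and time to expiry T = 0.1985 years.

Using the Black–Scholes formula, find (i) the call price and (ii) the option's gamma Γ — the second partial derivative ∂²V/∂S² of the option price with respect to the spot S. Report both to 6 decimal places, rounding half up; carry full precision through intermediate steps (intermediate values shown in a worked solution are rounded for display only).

σ√T = 0.2798·√0.1985 = 0.124660
d₁ = (ln(S/K) + (r+σ²/2)T) / (σ√T) = (ln(239.29/269.9) + (0.0117+0.2798²/2)·0.1985) / 0.124660 = (-0.120375 + 0.010093) / 0.124660 = -0.884667
d₂ = d₁ − σ√T = -0.884667 − 0.124660 = -1.009327
e^{−rT} = e^{−0.0117·0.1985} = 0.997680
N(d₁) = 0.188168,  N(d₂) = 0.156409
Call price V = S·N(d₁) − K·e^{−rT}·N(d₂) = 45.026765 − 42.116837 = 2.909928
φ(d₁) = (1/√(2π))·e^{−d₁²/2} = 0.269751
Γ = φ(d₁) / (S·σ·√T) = 0.009043

price = 2.909928
Γ = 0.009043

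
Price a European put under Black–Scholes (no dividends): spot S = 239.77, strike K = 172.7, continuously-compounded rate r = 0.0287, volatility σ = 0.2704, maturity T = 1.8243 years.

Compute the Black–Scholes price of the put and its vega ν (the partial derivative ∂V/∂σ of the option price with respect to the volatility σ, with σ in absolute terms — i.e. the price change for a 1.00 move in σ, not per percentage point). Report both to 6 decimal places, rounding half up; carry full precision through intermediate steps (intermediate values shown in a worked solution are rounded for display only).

σ√T = 0.2704·√1.8243 = 0.365220
d₁ = (ln(S/K) + (r+σ²/2)T) / (σ√T) = (ln(239.77/172.7) + (0.0287+0.2704²/2)·1.8243) / 0.365220 = (0.328124 + 0.119050) / 0.365220 = 1.224397
d₂ = d₁ − σ√T = 1.224397 − 0.365220 = 0.859177
e^{−rT} = e^{−0.0287·1.8243} = 0.948990
N(−d₁) = 0.110401,  N(−d₂) = 0.195122
Put price V = K·e^{−rT}·N(−d₂) − S·N(−d₁) = 31.978572 − 26.470918 = 5.507654
φ(d₁) = (1/√(2π))·e^{−d₁²/2} = 0.188527
ν = S·φ(d₁)·√T = 61.054447

price = 5.507654
ν = 61.054447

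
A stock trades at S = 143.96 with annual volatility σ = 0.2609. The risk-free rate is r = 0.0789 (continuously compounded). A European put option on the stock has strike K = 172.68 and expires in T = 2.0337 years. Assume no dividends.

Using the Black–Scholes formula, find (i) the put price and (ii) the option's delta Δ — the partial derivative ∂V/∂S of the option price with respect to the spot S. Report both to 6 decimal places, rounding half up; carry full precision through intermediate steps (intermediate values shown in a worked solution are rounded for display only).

σ√T = 0.2609·√2.0337 = 0.372064
d₁ = (ln(S/K) + (r+σ²/2)T) / (σ√T) = (ln(143.96/172.68) + (0.0789+0.2609²/2)·2.0337) / 0.372064 = (-0.181905 + 0.229675) / 0.372064 = 0.128392
d₂ = d₁ − σ√T = 0.128392 − 0.372064 = -0.243672
e^{−rT} = e^{−0.0789·2.0337} = 0.851753
N(−d₁) = 0.448919,  N(−d₂) = 0.596258
Put price V = K·e^{−rT}·N(−d₂) − S·N(−d₁) = 87.697961 − 64.626436 = 23.071525
Δ = −N(−d₁) = -0.448919

price = 23.071525
Δ = -0.448919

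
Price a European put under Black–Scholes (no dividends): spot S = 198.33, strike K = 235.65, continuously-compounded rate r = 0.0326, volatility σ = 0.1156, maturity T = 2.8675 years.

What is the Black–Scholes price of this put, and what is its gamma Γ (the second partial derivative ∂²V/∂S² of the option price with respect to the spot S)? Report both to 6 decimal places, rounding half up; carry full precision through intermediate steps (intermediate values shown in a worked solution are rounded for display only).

σ√T = 0.1156·√2.8675 = 0.195754
d₁ = (ln(S/K) + (r+σ²/2)T) / (σ√T) = (ln(198.33/235.65) + (0.0326+0.1156²/2)·2.8675) / 0.195754 = (-0.172415 + 0.112640) / 0.195754 = -0.305359
d₂ = d₁ − σ√T = -0.305359 − 0.195754 = -0.501113
e^{−rT} = e^{−0.0326·2.8675} = 0.910756
N(−d₁) = 0.619954,  N(−d₂) = 0.691854
Put price V = K·e^{−rT}·N(−d₂) − S·N(−d₁) = 148.485446 − 122.955415 = 25.530031
φ(d₁) = (1/√(2π))·e^{−d₁²/2} = 0.380770
Γ = φ(d₁) / (S·σ·√T) = 0.009808

price = 25.530031
Γ = 0.009808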